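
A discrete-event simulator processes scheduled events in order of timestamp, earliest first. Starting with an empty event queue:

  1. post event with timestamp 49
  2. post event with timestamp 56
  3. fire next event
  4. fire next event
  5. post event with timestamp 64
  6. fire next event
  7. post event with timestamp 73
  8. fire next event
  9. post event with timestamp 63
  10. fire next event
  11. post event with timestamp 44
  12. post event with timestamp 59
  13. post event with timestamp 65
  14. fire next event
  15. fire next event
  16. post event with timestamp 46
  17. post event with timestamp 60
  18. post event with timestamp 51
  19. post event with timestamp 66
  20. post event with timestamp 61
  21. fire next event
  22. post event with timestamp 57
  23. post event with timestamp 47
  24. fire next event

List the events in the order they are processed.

insert 49 → {49}
insert 56 → {49, 56}
fire next event → 49; now {56}
fire next event → 56; now {}
insert 64 → {64}
fire next event → 64; now {}
insert 73 → {73}
fire next event → 73; now {}
insert 63 → {63}
fire next event → 63; now {}
insert 44 → {44}
insert 59 → {44, 59}
insert 65 → {44, 59, 65}
fire next event → 44; now {59, 65}
fire next event → 59; now {65}
insert 46 → {46, 65}
insert 60 → {46, 60, 65}
insert 51 → {46, 51, 60, 65}
insert 66 → {46, 51, 60, 65, 66}
insert 61 → {46, 51, 60, 61, 65, 66}
fire next event → 46; now {51, 60, 61, 65, 66}
insert 57 → {51, 57, 60, 61, 65, 66}
insert 47 → {47, 51, 57, 60, 61, 65, 66}
fire next event → 47; now {51, 57, 60, 61, 65, 66}

49, 56, 64, 73, 63, 44, 59, 46, 47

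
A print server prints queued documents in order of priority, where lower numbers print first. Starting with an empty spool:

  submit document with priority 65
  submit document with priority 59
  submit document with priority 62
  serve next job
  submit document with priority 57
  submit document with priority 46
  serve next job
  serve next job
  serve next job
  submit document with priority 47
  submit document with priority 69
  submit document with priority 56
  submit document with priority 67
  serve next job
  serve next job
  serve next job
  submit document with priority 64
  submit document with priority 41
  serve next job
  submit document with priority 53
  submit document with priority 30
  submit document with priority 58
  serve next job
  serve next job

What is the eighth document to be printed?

insert 65 → {65}
insert 59 → {59, 65}
insert 62 → {59, 62, 65}
serve next job → 59; now {62, 65}
insert 57 → {57, 62, 65}
insert 46 → {46, 57, 62, 65}
serve next job → 46; now {57, 62, 65}
serve next job → 57; now {62, 65}
serve next job → 62; now {65}
insert 47 → {47, 65}
insert 69 → {47, 65, 69}
insert 56 → {47, 56, 65, 69}
insert 67 → {47, 56, 65, 67, 69}
serve next job → 47; now {56, 65, 67, 69}
serve next job → 56; now {65, 67, 69}
serve next job → 65; now {67, 69}
insert 64 → {64, 67, 69}
insert 41 → {41, 64, 67, 69}
serve next job → 41; now {64, 67, 69}
insert 53 → {53, 64, 67, 69}
insert 30 → {30, 53, 64, 67, 69}
insert 58 → {30, 53, 58, 64, 67, 69}
serve next job → 30; now {53, 58, 64, 67, 69}
serve next job → 53; now {58, 64, 67, 69}

41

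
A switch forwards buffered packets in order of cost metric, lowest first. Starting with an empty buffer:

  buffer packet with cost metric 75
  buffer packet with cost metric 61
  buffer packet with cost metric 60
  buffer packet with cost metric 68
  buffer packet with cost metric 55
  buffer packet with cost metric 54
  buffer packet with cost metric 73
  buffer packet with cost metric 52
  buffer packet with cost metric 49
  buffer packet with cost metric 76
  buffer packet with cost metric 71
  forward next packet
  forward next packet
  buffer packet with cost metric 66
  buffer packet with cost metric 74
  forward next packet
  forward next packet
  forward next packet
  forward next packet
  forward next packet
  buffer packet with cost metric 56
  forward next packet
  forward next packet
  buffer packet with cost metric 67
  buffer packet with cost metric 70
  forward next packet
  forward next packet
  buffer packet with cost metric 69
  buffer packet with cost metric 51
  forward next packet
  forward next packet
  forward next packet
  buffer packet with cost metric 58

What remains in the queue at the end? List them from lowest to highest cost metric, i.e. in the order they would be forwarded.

insert 75 → {75}
insert 61 → {61, 75}
insert 60 → {60, 61, 75}
insert 68 → {60, 61, 68, 75}
insert 55 → {55, 60, 61, 68, 75}
insert 54 → {54, 55, 60, 61, 68, 75}
insert 73 → {54, 55, 60, 61, 68, 73, 75}
insert 52 → {52, 54, 55, 60, 61, 68, 73, 75}
insert 49 → {49, 52, 54, 55, 60, 61, 68, 73, 75}
insert 76 → {49, 52, 54, 55, 60, 61, 68, 73, 75, 76}
insert 71 → {49, 52, 54, 55, 60, 61, 68, 71, 73, 75, 76}
forward next packet → 49; now {52, 54, 55, 60, 61, 68, 71, 73, 75, 76}
forward next packet → 52; now {54, 55, 60, 61, 68, 71, 73, 75, 76}
insert 66 → {54, 55, 60, 61, 66, 68, 71, 73, 75, 76}
insert 74 → {54, 55, 60, 61, 66, 68, 71, 73, 74, 75, 76}
forward next packet → 54; now {55, 60, 61, 66, 68, 71, 73, 74, 75, 76}
forward next packet → 55; now {60, 61, 66, 68, 71, 73, 74, 75, 76}
forward next packet → 60; now {61, 66, 68, 71, 73, 74, 75, 76}
forward next packet → 61; now {66, 68, 71, 73, 74, 75, 76}
forward next packet → 66; now {68, 71, 73, 74, 75, 76}
insert 56 → {56, 68, 71, 73, 74, 75, 76}
forward next packet → 56; now {68, 71, 73, 74, 75, 76}
forward next packet → 68; now {71, 73, 74, 75, 76}
insert 67 → {67, 71, 73, 74, 75, 76}
insert 70 → {67, 70, 71, 73, 74, 75, 76}
forward next packet → 67; now {70, 71, 73, 74, 75, 76}
forward next packet → 70; now {71, 73, 74, 75, 76}
insert 69 → {69, 71, 73, 74, 75, 76}
insert 51 → {51, 69, 71, 73, 74, 75, 76}
forward next packet → 51; now {69, 71, 73, 74, 75, 76}
forward next packet → 69; now {71, 73, 74, 75, 76}
forward next packet → 71; now {73, 74, 75, 76}
insert 58 → {58, 73, 74, 75, 76}

58, 73, 74, 75, 76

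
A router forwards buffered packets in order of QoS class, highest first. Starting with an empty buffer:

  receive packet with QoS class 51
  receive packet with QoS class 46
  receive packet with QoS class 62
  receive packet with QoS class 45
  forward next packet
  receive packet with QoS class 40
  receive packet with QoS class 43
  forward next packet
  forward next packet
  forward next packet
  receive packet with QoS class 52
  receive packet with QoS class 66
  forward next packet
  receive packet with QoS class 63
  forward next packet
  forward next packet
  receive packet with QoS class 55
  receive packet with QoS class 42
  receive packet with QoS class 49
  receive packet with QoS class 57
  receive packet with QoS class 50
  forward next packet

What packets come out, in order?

62 → 51 → 46 → 45 → 66 → 63 → 52 → 57

insert 51 → {51}
insert 46 → {51, 46}
insert 62 → {62, 51, 46}
insert 45 → {62, 51, 46, 45}
forward next packet → 62; now {51, 46, 45}
insert 40 → {51, 46, 45, 40}
insert 43 → {51, 46, 45, 43, 40}
forward next packet → 51; now {46, 45, 43, 40}
forward next packet → 46; now {45, 43, 40}
forward next packet → 45; now {43, 40}
insert 52 → {52, 43, 40}
insert 66 → {66, 52, 43, 40}
forward next packet → 66; now {52, 43, 40}
insert 63 → {63, 52, 43, 40}
forward next packet → 63; now {52, 43, 40}
forward next packet → 52; now {43, 40}
insert 55 → {55, 43, 40}
insert 42 → {55, 43, 42, 40}
insert 49 → {55, 49, 43, 42, 40}
insert 57 → {57, 55, 49, 43, 42, 40}
insert 50 → {57, 55, 50, 49, 43, 42, 40}
forward next packet → 57; now {55, 50, 49, 43, 42, 40}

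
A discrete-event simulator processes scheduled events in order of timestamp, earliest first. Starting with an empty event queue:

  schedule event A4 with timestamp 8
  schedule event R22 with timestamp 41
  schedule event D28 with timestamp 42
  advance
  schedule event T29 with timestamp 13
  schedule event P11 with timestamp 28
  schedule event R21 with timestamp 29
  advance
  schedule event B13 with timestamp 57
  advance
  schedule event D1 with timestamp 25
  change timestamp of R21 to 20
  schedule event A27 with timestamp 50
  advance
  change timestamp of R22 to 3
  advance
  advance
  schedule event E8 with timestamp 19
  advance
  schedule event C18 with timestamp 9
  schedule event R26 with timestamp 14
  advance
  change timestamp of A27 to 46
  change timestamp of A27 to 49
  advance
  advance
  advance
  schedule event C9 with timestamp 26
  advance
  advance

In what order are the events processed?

A4, T29, P11, R21, R22, D1, E8, C18, R26, D28, A27, C9, B13

add A4 (timestamp 8) → {A4:8}
add R22 (timestamp 41) → {A4:8, R22:41}
add D28 (timestamp 42) → {A4:8, R22:41, D28:42}
advance → A4; now {R22:41, D28:42}
add T29 (timestamp 13) → {T29:13, R22:41, D28:42}
add P11 (timestamp 28) → {T29:13, P11:28, R22:41, D28:42}
add R21 (timestamp 29) → {T29:13, P11:28, R21:29, R22:41, D28:42}
advance → T29; now {P11:28, R21:29, R22:41, D28:42}
add B13 (timestamp 57) → {P11:28, R21:29, R22:41, D28:42, B13:57}
advance → P11; now {R21:29, R22:41, D28:42, B13:57}
add D1 (timestamp 25) → {D1:25, R21:29, R22:41, D28:42, B13:57}
update R21 to timestamp 20 → {R21:20, D1:25, R22:41, D28:42, B13:57}
add A27 (timestamp 50) → {R21:20, D1:25, R22:41, D28:42, A27:50, B13:57}
advance → R21; now {D1:25, R22:41, D28:42, A27:50, B13:57}
update R22 to timestamp 3 → {R22:3, D1:25, D28:42, A27:50, B13:57}
advance → R22; now {D1:25, D28:42, A27:50, B13:57}
advance → D1; now {D28:42, A27:50, B13:57}
add E8 (timestamp 19) → {E8:19, D28:42, A27:50, B13:57}
advance → E8; now {D28:42, A27:50, B13:57}
add C18 (timestamp 9) → {C18:9, D28:42, A27:50, B13:57}
add R26 (timestamp 14) → {C18:9, R26:14, D28:42, A27:50, B13:57}
advance → C18; now {R26:14, D28:42, A27:50, B13:57}
update A27 to timestamp 46 → {R26:14, D28:42, A27:46, B13:57}
update A27 to timestamp 49 → {R26:14, D28:42, A27:49, B13:57}
advance → R26; now {D28:42, A27:49, B13:57}
advance → D28; now {A27:49, B13:57}
advance → A27; now {B13:57}
add C9 (timestamp 26) → {C9:26, B13:57}
advance → C9; now {B13:57}
advance → B13; now {}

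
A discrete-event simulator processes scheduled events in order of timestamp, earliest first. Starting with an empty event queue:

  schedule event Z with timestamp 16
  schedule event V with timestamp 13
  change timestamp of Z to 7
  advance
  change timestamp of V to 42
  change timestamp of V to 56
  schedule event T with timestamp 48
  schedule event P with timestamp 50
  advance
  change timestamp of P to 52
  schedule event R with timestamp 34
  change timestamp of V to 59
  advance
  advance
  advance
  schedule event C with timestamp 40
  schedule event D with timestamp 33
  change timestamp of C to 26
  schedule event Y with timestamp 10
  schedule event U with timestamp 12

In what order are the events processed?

Z → T → R → P → V

add Z (timestamp 16) → {Z:16}
add V (timestamp 13) → {V:13, Z:16}
update Z to timestamp 7 → {Z:7, V:13}
advance → Z; now {V:13}
update V to timestamp 42 → {V:42}
update V to timestamp 56 → {V:56}
add T (timestamp 48) → {T:48, V:56}
add P (timestamp 50) → {T:48, P:50, V:56}
advance → T; now {P:50, V:56}
update P to timestamp 52 → {P:52, V:56}
add R (timestamp 34) → {R:34, P:52, V:56}
update V to timestamp 59 → {R:34, P:52, V:59}
advance → R; now {P:52, V:59}
advance → P; now {V:59}
advance → V; now {}
add C (timestamp 40) → {C:40}
add D (timestamp 33) → {D:33, C:40}
update C to timestamp 26 → {C:26, D:33}
add Y (timestamp 10) → {Y:10, C:26, D:33}
add U (timestamp 12) → {Y:10, U:12, C:26, D:33}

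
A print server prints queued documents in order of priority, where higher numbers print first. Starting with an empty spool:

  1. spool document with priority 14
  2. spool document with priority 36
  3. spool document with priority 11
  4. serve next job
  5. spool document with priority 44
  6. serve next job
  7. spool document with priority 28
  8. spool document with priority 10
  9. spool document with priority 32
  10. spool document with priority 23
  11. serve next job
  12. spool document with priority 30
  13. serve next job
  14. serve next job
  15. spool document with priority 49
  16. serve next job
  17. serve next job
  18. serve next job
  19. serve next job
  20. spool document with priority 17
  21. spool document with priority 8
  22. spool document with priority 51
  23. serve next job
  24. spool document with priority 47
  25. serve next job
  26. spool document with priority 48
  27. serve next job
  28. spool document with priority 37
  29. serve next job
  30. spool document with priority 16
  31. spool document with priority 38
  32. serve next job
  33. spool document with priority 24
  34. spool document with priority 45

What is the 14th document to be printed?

insert 14 → {14}
insert 36 → {36, 14}
insert 11 → {36, 14, 11}
serve next job → 36; now {14, 11}
insert 44 → {44, 14, 11}
serve next job → 44; now {14, 11}
insert 28 → {28, 14, 11}
insert 10 → {28, 14, 11, 10}
insert 32 → {32, 28, 14, 11, 10}
insert 23 → {32, 28, 23, 14, 11, 10}
serve next job → 32; now {28, 23, 14, 11, 10}
insert 30 → {30, 28, 23, 14, 11, 10}
serve next job → 30; now {28, 23, 14, 11, 10}
serve next job → 28; now {23, 14, 11, 10}
insert 49 → {49, 23, 14, 11, 10}
serve next job → 49; now {23, 14, 11, 10}
serve next job → 23; now {14, 11, 10}
serve next job → 14; now {11, 10}
serve next job → 11; now {10}
insert 17 → {17, 10}
insert 8 → {17, 10, 8}
insert 51 → {51, 17, 10, 8}
serve next job → 51; now {17, 10, 8}
insert 47 → {47, 17, 10, 8}
serve next job → 47; now {17, 10, 8}
insert 48 → {48, 17, 10, 8}
serve next job → 48; now {17, 10, 8}
insert 37 → {37, 17, 10, 8}
serve next job → 37; now {17, 10, 8}
insert 16 → {17, 16, 10, 8}
insert 38 → {38, 17, 16, 10, 8}
serve next job → 38; now {17, 16, 10, 8}
insert 24 → {24, 17, 16, 10, 8}
insert 45 → {45, 24, 17, 16, 10, 8}

38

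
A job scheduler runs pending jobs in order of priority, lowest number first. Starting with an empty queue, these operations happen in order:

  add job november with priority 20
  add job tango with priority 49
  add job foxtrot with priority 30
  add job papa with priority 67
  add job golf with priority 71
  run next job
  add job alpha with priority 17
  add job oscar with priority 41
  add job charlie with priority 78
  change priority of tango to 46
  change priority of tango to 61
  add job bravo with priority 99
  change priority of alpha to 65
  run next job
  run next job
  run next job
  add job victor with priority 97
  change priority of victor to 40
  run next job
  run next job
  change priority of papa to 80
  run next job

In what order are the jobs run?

add november (priority 20) → {november:20}
add tango (priority 49) → {november:20, tango:49}
add foxtrot (priority 30) → {november:20, foxtrot:30, tango:49}
add papa (priority 67) → {november:20, foxtrot:30, tango:49, papa:67}
add golf (priority 71) → {november:20, foxtrot:30, tango:49, papa:67, golf:71}
run next job → november; now {foxtrot:30, tango:49, papa:67, golf:71}
add alpha (priority 17) → {alpha:17, foxtrot:30, tango:49, papa:67, golf:71}
add oscar (priority 41) → {alpha:17, foxtrot:30, oscar:41, tango:49, papa:67, golf:71}
add charlie (priority 78) → {alpha:17, foxtrot:30, oscar:41, tango:49, papa:67, golf:71, charlie:78}
update tango to priority 46 → {alpha:17, foxtrot:30, oscar:41, tango:46, papa:67, golf:71, charlie:78}
update tango to priority 61 → {alpha:17, foxtrot:30, oscar:41, tango:61, papa:67, golf:71, charlie:78}
add bravo (priority 99) → {alpha:17, foxtrot:30, oscar:41, tango:61, papa:67, golf:71, charlie:78, bravo:99}
update alpha to priority 65 → {foxtrot:30, oscar:41, tango:61, alpha:65, papa:67, golf:71, charlie:78, bravo:99}
run next job → foxtrot; now {oscar:41, tango:61, alpha:65, papa:67, golf:71, charlie:78, bravo:99}
run next job → oscar; now {tango:61, alpha:65, papa:67, golf:71, charlie:78, bravo:99}
run next job → tango; now {alpha:65, papa:67, golf:71, charlie:78, bravo:99}
add victor (priority 97) → {alpha:65, papa:67, golf:71, charlie:78, victor:97, bravo:99}
update victor to priority 40 → {victor:40, alpha:65, papa:67, golf:71, charlie:78, bravo:99}
run next job → victor; now {alpha:65, papa:67, golf:71, charlie:78, bravo:99}
run next job → alpha; now {papa:67, golf:71, charlie:78, bravo:99}
update papa to priority 80 → {golf:71, charlie:78, papa:80, bravo:99}
run next job → golf; now {charlie:78, papa:80, bravo:99}

[november, foxtrot, oscar, tango, victor, alpha, golf]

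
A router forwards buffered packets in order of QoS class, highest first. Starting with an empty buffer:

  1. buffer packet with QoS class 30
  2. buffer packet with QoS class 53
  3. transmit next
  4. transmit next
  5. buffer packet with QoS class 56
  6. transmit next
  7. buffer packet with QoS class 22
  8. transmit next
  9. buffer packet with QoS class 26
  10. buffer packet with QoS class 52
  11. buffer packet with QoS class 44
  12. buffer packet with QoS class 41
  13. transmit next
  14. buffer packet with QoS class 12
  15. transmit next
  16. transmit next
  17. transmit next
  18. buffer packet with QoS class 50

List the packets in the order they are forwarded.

53 → 30 → 56 → 22 → 52 → 44 → 41 → 26

insert 30 → {30}
insert 53 → {53, 30}
transmit next → 53; now {30}
transmit next → 30; now {}
insert 56 → {56}
transmit next → 56; now {}
insert 22 → {22}
transmit next → 22; now {}
insert 26 → {26}
insert 52 → {52, 26}
insert 44 → {52, 44, 26}
insert 41 → {52, 44, 41, 26}
transmit next → 52; now {44, 41, 26}
insert 12 → {44, 41, 26, 12}
transmit next → 44; now {41, 26, 12}
transmit next → 41; now {26, 12}
transmit next → 26; now {12}
insert 50 → {50, 12}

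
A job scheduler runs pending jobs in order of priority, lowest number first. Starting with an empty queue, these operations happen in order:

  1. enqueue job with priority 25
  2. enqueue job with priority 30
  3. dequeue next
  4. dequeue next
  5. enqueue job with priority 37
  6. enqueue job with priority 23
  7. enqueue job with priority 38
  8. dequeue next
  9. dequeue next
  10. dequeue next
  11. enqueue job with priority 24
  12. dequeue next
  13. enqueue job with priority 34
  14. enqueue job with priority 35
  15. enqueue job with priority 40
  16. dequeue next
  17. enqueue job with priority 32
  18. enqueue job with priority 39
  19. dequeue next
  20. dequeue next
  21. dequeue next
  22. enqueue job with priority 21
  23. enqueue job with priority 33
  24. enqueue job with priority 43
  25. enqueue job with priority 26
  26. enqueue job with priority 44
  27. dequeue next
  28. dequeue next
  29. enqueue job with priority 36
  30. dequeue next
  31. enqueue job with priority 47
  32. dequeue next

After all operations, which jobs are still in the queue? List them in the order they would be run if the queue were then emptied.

40, 43, 44, 47

insert 25 → {25}
insert 30 → {25, 30}
dequeue next → 25; now {30}
dequeue next → 30; now {}
insert 37 → {37}
insert 23 → {23, 37}
insert 38 → {23, 37, 38}
dequeue next → 23; now {37, 38}
dequeue next → 37; now {38}
dequeue next → 38; now {}
insert 24 → {24}
dequeue next → 24; now {}
insert 34 → {34}
insert 35 → {34, 35}
insert 40 → {34, 35, 40}
dequeue next → 34; now {35, 40}
insert 32 → {32, 35, 40}
insert 39 → {32, 35, 39, 40}
dequeue next → 32; now {35, 39, 40}
dequeue next → 35; now {39, 40}
dequeue next → 39; now {40}
insert 21 → {21, 40}
insert 33 → {21, 33, 40}
insert 43 → {21, 33, 40, 43}
insert 26 → {21, 26, 33, 40, 43}
insert 44 → {21, 26, 33, 40, 43, 44}
dequeue next → 21; now {26, 33, 40, 43, 44}
dequeue next → 26; now {33, 40, 43, 44}
insert 36 → {33, 36, 40, 43, 44}
dequeue next → 33; now {36, 40, 43, 44}
insert 47 → {36, 40, 43, 44, 47}
dequeue next → 36; now {40, 43, 44, 47}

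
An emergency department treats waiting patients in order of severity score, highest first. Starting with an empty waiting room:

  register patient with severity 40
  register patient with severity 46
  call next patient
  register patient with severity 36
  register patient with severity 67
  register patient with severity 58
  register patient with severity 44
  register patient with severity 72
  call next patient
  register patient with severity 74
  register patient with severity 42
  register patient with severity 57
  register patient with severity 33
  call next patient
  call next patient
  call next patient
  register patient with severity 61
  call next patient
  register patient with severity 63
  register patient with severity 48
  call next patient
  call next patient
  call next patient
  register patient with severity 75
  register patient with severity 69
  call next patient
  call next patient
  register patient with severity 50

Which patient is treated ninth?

48

insert 40 → {40}
insert 46 → {46, 40}
call next patient → 46; now {40}
insert 36 → {40, 36}
insert 67 → {67, 40, 36}
insert 58 → {67, 58, 40, 36}
insert 44 → {67, 58, 44, 40, 36}
insert 72 → {72, 67, 58, 44, 40, 36}
call next patient → 72; now {67, 58, 44, 40, 36}
insert 74 → {74, 67, 58, 44, 40, 36}
insert 42 → {74, 67, 58, 44, 42, 40, 36}
insert 57 → {74, 67, 58, 57, 44, 42, 40, 36}
insert 33 → {74, 67, 58, 57, 44, 42, 40, 36, 33}
call next patient → 74; now {67, 58, 57, 44, 42, 40, 36, 33}
call next patient → 67; now {58, 57, 44, 42, 40, 36, 33}
call next patient → 58; now {57, 44, 42, 40, 36, 33}
insert 61 → {61, 57, 44, 42, 40, 36, 33}
call next patient → 61; now {57, 44, 42, 40, 36, 33}
insert 63 → {63, 57, 44, 42, 40, 36, 33}
insert 48 → {63, 57, 48, 44, 42, 40, 36, 33}
call next patient → 63; now {57, 48, 44, 42, 40, 36, 33}
call next patient → 57; now {48, 44, 42, 40, 36, 33}
call next patient → 48; now {44, 42, 40, 36, 33}
insert 75 → {75, 44, 42, 40, 36, 33}
insert 69 → {75, 69, 44, 42, 40, 36, 33}
call next patient → 75; now {69, 44, 42, 40, 36, 33}
call next patient → 69; now {44, 42, 40, 36, 33}
insert 50 → {50, 44, 42, 40, 36, 33}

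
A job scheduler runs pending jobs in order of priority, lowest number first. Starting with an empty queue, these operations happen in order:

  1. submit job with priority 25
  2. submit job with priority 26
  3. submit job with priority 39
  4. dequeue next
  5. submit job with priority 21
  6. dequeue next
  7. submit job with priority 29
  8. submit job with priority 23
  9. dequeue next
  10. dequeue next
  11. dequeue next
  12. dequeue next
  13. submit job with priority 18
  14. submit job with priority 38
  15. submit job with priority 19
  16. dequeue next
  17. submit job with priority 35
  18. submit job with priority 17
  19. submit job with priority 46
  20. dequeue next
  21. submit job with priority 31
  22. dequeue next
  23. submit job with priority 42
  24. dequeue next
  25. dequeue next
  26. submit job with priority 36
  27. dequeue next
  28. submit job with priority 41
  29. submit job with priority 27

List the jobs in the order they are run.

insert 25 → {25}
insert 26 → {25, 26}
insert 39 → {25, 26, 39}
dequeue next → 25; now {26, 39}
insert 21 → {21, 26, 39}
dequeue next → 21; now {26, 39}
insert 29 → {26, 29, 39}
insert 23 → {23, 26, 29, 39}
dequeue next → 23; now {26, 29, 39}
dequeue next → 26; now {29, 39}
dequeue next → 29; now {39}
dequeue next → 39; now {}
insert 18 → {18}
insert 38 → {18, 38}
insert 19 → {18, 19, 38}
dequeue next → 18; now {19, 38}
insert 35 → {19, 35, 38}
insert 17 → {17, 19, 35, 38}
insert 46 → {17, 19, 35, 38, 46}
dequeue next → 17; now {19, 35, 38, 46}
insert 31 → {19, 31, 35, 38, 46}
dequeue next → 19; now {31, 35, 38, 46}
insert 42 → {31, 35, 38, 42, 46}
dequeue next → 31; now {35, 38, 42, 46}
dequeue next → 35; now {38, 42, 46}
insert 36 → {36, 38, 42, 46}
dequeue next → 36; now {38, 42, 46}
insert 41 → {38, 41, 42, 46}
insert 27 → {27, 38, 41, 42, 46}

25, 21, 23, 26, 29, 39, 18, 17, 19, 31, 35, 36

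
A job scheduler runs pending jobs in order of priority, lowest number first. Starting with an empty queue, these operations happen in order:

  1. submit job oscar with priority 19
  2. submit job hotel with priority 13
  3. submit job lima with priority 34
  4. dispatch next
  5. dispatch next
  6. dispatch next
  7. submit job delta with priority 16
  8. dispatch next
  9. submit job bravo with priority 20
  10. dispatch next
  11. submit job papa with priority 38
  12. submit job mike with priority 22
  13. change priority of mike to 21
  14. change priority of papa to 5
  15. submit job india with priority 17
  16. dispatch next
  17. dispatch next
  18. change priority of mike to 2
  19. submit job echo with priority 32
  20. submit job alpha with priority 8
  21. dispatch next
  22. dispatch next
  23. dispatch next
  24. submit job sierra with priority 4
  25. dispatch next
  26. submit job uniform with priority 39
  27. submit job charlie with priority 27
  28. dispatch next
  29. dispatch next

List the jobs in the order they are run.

hotel, oscar, lima, delta, bravo, papa, india, mike, alpha, echo, sierra, charlie, uniform

add oscar (priority 19) → {oscar:19}
add hotel (priority 13) → {hotel:13, oscar:19}
add lima (priority 34) → {hotel:13, oscar:19, lima:34}
dispatch next → hotel; now {oscar:19, lima:34}
dispatch next → oscar; now {lima:34}
dispatch next → lima; now {}
add delta (priority 16) → {delta:16}
dispatch next → delta; now {}
add bravo (priority 20) → {bravo:20}
dispatch next → bravo; now {}
add papa (priority 38) → {papa:38}
add mike (priority 22) → {mike:22, papa:38}
update mike to priority 21 → {mike:21, papa:38}
update papa to priority 5 → {papa:5, mike:21}
add india (priority 17) → {papa:5, india:17, mike:21}
dispatch next → papa; now {india:17, mike:21}
dispatch next → india; now {mike:21}
update mike to priority 2 → {mike:2}
add echo (priority 32) → {mike:2, echo:32}
add alpha (priority 8) → {mike:2, alpha:8, echo:32}
dispatch next → mike; now {alpha:8, echo:32}
dispatch next → alpha; now {echo:32}
dispatch next → echo; now {}
add sierra (priority 4) → {sierra:4}
dispatch next → sierra; now {}
add uniform (priority 39) → {uniform:39}
add charlie (priority 27) → {charlie:27, uniform:39}
dispatch next → charlie; now {uniform:39}
dispatch next → uniform; now {}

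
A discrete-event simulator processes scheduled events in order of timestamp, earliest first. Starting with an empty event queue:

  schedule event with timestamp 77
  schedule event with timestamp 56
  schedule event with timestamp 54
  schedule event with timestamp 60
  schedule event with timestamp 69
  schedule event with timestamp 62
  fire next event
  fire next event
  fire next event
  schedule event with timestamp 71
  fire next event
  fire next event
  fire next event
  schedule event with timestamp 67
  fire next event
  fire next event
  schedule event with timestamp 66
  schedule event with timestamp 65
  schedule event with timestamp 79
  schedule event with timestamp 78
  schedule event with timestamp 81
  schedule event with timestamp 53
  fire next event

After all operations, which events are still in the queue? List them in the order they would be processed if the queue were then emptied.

65 → 66 → 78 → 79 → 81

insert 77 → {77}
insert 56 → {56, 77}
insert 54 → {54, 56, 77}
insert 60 → {54, 56, 60, 77}
insert 69 → {54, 56, 60, 69, 77}
insert 62 → {54, 56, 60, 62, 69, 77}
fire next event → 54; now {56, 60, 62, 69, 77}
fire next event → 56; now {60, 62, 69, 77}
fire next event → 60; now {62, 69, 77}
insert 71 → {62, 69, 71, 77}
fire next event → 62; now {69, 71, 77}
fire next event → 69; now {71, 77}
fire next event → 71; now {77}
insert 67 → {67, 77}
fire next event → 67; now {77}
fire next event → 77; now {}
insert 66 → {66}
insert 65 → {65, 66}
insert 79 → {65, 66, 79}
insert 78 → {65, 66, 78, 79}
insert 81 → {65, 66, 78, 79, 81}
insert 53 → {53, 65, 66, 78, 79, 81}
fire next event → 53; now {65, 66, 78, 79, 81}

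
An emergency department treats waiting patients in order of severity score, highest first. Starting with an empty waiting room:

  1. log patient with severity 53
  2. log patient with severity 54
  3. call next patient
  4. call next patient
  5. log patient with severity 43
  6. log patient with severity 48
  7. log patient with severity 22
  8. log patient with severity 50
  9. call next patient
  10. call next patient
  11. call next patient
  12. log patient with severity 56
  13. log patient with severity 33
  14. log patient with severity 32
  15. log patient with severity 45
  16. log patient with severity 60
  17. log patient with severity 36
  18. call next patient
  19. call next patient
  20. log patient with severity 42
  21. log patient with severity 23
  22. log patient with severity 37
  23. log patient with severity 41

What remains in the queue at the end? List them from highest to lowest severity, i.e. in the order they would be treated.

45 → 42 → 41 → 37 → 36 → 33 → 32 → 23 → 22

insert 53 → {53}
insert 54 → {54, 53}
call next patient → 54; now {53}
call next patient → 53; now {}
insert 43 → {43}
insert 48 → {48, 43}
insert 22 → {48, 43, 22}
insert 50 → {50, 48, 43, 22}
call next patient → 50; now {48, 43, 22}
call next patient → 48; now {43, 22}
call next patient → 43; now {22}
insert 56 → {56, 22}
insert 33 → {56, 33, 22}
insert 32 → {56, 33, 32, 22}
insert 45 → {56, 45, 33, 32, 22}
insert 60 → {60, 56, 45, 33, 32, 22}
insert 36 → {60, 56, 45, 36, 33, 32, 22}
call next patient → 60; now {56, 45, 36, 33, 32, 22}
call next patient → 56; now {45, 36, 33, 32, 22}
insert 42 → {45, 42, 36, 33, 32, 22}
insert 23 → {45, 42, 36, 33, 32, 23, 22}
insert 37 → {45, 42, 37, 36, 33, 32, 23, 22}
insert 41 → {45, 42, 41, 37, 36, 33, 32, 23, 22}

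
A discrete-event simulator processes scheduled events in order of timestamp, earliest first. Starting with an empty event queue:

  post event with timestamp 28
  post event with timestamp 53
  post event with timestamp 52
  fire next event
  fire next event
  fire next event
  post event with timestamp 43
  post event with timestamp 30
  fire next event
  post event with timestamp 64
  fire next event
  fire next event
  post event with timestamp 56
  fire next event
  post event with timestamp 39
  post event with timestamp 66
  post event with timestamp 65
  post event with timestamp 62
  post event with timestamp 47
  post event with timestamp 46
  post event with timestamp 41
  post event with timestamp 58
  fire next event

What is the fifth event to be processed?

insert 28 → {28}
insert 53 → {28, 53}
insert 52 → {28, 52, 53}
fire next event → 28; now {52, 53}
fire next event → 52; now {53}
fire next event → 53; now {}
insert 43 → {43}
insert 30 → {30, 43}
fire next event → 30; now {43}
insert 64 → {43, 64}
fire next event → 43; now {64}
fire next event → 64; now {}
insert 56 → {56}
fire next event → 56; now {}
insert 39 → {39}
insert 66 → {39, 66}
insert 65 → {39, 65, 66}
insert 62 → {39, 62, 65, 66}
insert 47 → {39, 47, 62, 65, 66}
insert 46 → {39, 46, 47, 62, 65, 66}
insert 41 → {39, 41, 46, 47, 62, 65, 66}
insert 58 → {39, 41, 46, 47, 58, 62, 65, 66}
fire next event → 39; now {41, 46, 47, 58, 62, 65, 66}

43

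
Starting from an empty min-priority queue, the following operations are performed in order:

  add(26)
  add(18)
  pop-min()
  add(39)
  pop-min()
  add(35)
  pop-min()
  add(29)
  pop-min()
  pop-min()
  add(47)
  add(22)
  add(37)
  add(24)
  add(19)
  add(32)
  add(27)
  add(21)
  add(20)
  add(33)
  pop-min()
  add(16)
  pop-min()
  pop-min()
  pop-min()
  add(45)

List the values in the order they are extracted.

18 → 26 → 35 → 29 → 39 → 19 → 16 → 20 → 21

insert 26 → {26}
insert 18 → {18, 26}
pop-min → 18; now {26}
insert 39 → {26, 39}
pop-min → 26; now {39}
insert 35 → {35, 39}
pop-min → 35; now {39}
insert 29 → {29, 39}
pop-min → 29; now {39}
pop-min → 39; now {}
insert 47 → {47}
insert 22 → {22, 47}
insert 37 → {22, 37, 47}
insert 24 → {22, 24, 37, 47}
insert 19 → {19, 22, 24, 37, 47}
insert 32 → {19, 22, 24, 32, 37, 47}
insert 27 → {19, 22, 24, 27, 32, 37, 47}
insert 21 → {19, 21, 22, 24, 27, 32, 37, 47}
insert 20 → {19, 20, 21, 22, 24, 27, 32, 37, 47}
insert 33 → {19, 20, 21, 22, 24, 27, 32, 33, 37, 47}
pop-min → 19; now {20, 21, 22, 24, 27, 32, 33, 37, 47}
insert 16 → {16, 20, 21, 22, 24, 27, 32, 33, 37, 47}
pop-min → 16; now {20, 21, 22, 24, 27, 32, 33, 37, 47}
pop-min → 20; now {21, 22, 24, 27, 32, 33, 37, 47}
pop-min → 21; now {22, 24, 27, 32, 33, 37, 47}
insert 45 → {22, 24, 27, 32, 33, 37, 45, 47}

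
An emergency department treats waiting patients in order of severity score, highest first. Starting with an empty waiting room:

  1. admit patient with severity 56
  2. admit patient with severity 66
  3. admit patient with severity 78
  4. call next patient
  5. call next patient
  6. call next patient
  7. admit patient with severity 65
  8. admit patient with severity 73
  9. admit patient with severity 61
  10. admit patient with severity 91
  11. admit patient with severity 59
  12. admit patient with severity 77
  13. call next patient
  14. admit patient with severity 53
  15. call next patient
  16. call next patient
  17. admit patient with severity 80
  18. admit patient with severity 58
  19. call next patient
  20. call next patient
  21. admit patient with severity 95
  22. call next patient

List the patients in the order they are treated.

insert 56 → {56}
insert 66 → {66, 56}
insert 78 → {78, 66, 56}
call next patient → 78; now {66, 56}
call next patient → 66; now {56}
call next patient → 56; now {}
insert 65 → {65}
insert 73 → {73, 65}
insert 61 → {73, 65, 61}
insert 91 → {91, 73, 65, 61}
insert 59 → {91, 73, 65, 61, 59}
insert 77 → {91, 77, 73, 65, 61, 59}
call next patient → 91; now {77, 73, 65, 61, 59}
insert 53 → {77, 73, 65, 61, 59, 53}
call next patient → 77; now {73, 65, 61, 59, 53}
call next patient → 73; now {65, 61, 59, 53}
insert 80 → {80, 65, 61, 59, 53}
insert 58 → {80, 65, 61, 59, 58, 53}
call next patient → 80; now {65, 61, 59, 58, 53}
call next patient → 65; now {61, 59, 58, 53}
insert 95 → {95, 61, 59, 58, 53}
call next patient → 95; now {61, 59, 58, 53}

78 → 66 → 56 → 91 → 77 → 73 → 80 → 65 → 95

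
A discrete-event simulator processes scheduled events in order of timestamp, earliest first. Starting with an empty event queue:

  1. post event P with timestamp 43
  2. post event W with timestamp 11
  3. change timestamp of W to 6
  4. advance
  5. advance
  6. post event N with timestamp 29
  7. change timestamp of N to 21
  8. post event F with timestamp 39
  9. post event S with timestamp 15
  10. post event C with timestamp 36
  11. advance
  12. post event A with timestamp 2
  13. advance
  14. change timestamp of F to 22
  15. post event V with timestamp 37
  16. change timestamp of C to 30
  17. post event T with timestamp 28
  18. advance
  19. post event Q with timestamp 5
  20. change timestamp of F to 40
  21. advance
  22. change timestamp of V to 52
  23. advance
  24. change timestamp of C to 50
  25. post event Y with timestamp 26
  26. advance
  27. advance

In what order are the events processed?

add P (timestamp 43) → {P:43}
add W (timestamp 11) → {W:11, P:43}
update W to timestamp 6 → {W:6, P:43}
advance → W; now {P:43}
advance → P; now {}
add N (timestamp 29) → {N:29}
update N to timestamp 21 → {N:21}
add F (timestamp 39) → {N:21, F:39}
add S (timestamp 15) → {S:15, N:21, F:39}
add C (timestamp 36) → {S:15, N:21, C:36, F:39}
advance → S; now {N:21, C:36, F:39}
add A (timestamp 2) → {A:2, N:21, C:36, F:39}
advance → A; now {N:21, C:36, F:39}
update F to timestamp 22 → {N:21, F:22, C:36}
add V (timestamp 37) → {N:21, F:22, C:36, V:37}
update C to timestamp 30 → {N:21, F:22, C:30, V:37}
add T (timestamp 28) → {N:21, F:22, T:28, C:30, V:37}
advance → N; now {F:22, T:28, C:30, V:37}
add Q (timestamp 5) → {Q:5, F:22, T:28, C:30, V:37}
update F to timestamp 40 → {Q:5, T:28, C:30, V:37, F:40}
advance → Q; now {T:28, C:30, V:37, F:40}
update V to timestamp 52 → {T:28, C:30, F:40, V:52}
advance → T; now {C:30, F:40, V:52}
update C to timestamp 50 → {F:40, C:50, V:52}
add Y (timestamp 26) → {Y:26, F:40, C:50, V:52}
advance → Y; now {F:40, C:50, V:52}
advance → F; now {C:50, V:52}

[W, P, S, A, N, Q, T, Y, F]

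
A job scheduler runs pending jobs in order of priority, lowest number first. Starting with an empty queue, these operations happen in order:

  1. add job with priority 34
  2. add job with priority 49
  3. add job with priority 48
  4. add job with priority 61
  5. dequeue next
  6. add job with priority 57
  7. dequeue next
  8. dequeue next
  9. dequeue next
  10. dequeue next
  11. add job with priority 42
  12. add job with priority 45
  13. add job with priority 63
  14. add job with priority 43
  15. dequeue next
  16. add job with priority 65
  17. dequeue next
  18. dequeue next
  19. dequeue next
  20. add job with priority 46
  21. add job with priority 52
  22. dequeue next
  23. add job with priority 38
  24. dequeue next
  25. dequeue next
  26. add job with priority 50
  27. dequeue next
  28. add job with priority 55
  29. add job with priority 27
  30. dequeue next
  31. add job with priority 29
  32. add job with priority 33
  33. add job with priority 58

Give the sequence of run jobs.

insert 34 → {34}
insert 49 → {34, 49}
insert 48 → {34, 48, 49}
insert 61 → {34, 48, 49, 61}
dequeue next → 34; now {48, 49, 61}
insert 57 → {48, 49, 57, 61}
dequeue next → 48; now {49, 57, 61}
dequeue next → 49; now {57, 61}
dequeue next → 57; now {61}
dequeue next → 61; now {}
insert 42 → {42}
insert 45 → {42, 45}
insert 63 → {42, 45, 63}
insert 43 → {42, 43, 45, 63}
dequeue next → 42; now {43, 45, 63}
insert 65 → {43, 45, 63, 65}
dequeue next → 43; now {45, 63, 65}
dequeue next → 45; now {63, 65}
dequeue next → 63; now {65}
insert 46 → {46, 65}
insert 52 → {46, 52, 65}
dequeue next → 46; now {52, 65}
insert 38 → {38, 52, 65}
dequeue next → 38; now {52, 65}
dequeue next → 52; now {65}
insert 50 → {50, 65}
dequeue next → 50; now {65}
insert 55 → {55, 65}
insert 27 → {27, 55, 65}
dequeue next → 27; now {55, 65}
insert 29 → {29, 55, 65}
insert 33 → {29, 33, 55, 65}
insert 58 → {29, 33, 55, 58, 65}

[34, 48, 49, 57, 61, 42, 43, 45, 63, 46, 38, 52, 50, 27]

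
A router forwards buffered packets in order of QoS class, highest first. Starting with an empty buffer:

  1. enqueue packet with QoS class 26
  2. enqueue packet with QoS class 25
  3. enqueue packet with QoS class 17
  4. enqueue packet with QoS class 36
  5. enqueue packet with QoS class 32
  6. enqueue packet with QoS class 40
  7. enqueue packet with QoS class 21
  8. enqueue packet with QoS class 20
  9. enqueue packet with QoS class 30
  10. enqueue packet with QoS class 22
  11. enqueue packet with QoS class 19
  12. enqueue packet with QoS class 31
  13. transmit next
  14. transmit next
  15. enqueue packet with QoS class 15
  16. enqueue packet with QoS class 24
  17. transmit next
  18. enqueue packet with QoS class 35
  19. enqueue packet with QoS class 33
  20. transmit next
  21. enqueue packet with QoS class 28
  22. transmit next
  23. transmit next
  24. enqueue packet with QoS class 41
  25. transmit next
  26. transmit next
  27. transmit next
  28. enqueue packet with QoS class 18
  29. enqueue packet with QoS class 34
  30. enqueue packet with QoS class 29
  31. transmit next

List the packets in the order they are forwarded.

40 → 36 → 32 → 35 → 33 → 31 → 41 → 30 → 28 → 34

insert 26 → {26}
insert 25 → {26, 25}
insert 17 → {26, 25, 17}
insert 36 → {36, 26, 25, 17}
insert 32 → {36, 32, 26, 25, 17}
insert 40 → {40, 36, 32, 26, 25, 17}
insert 21 → {40, 36, 32, 26, 25, 21, 17}
insert 20 → {40, 36, 32, 26, 25, 21, 20, 17}
insert 30 → {40, 36, 32, 30, 26, 25, 21, 20, 17}
insert 22 → {40, 36, 32, 30, 26, 25, 22, 21, 20, 17}
insert 19 → {40, 36, 32, 30, 26, 25, 22, 21, 20, 19, 17}
insert 31 → {40, 36, 32, 31, 30, 26, 25, 22, 21, 20, 19, 17}
transmit next → 40; now {36, 32, 31, 30, 26, 25, 22, 21, 20, 19, 17}
transmit next → 36; now {32, 31, 30, 26, 25, 22, 21, 20, 19, 17}
insert 15 → {32, 31, 30, 26, 25, 22, 21, 20, 19, 17, 15}
insert 24 → {32, 31, 30, 26, 25, 24, 22, 21, 20, 19, 17, 15}
transmit next → 32; now {31, 30, 26, 25, 24, 22, 21, 20, 19, 17, 15}
insert 35 → {35, 31, 30, 26, 25, 24, 22, 21, 20, 19, 17, 15}
insert 33 → {35, 33, 31, 30, 26, 25, 24, 22, 21, 20, 19, 17, 15}
transmit next → 35; now {33, 31, 30, 26, 25, 24, 22, 21, 20, 19, 17, 15}
insert 28 → {33, 31, 30, 28, 26, 25, 24, 22, 21, 20, 19, 17, 15}
transmit next → 33; now {31, 30, 28, 26, 25, 24, 22, 21, 20, 19, 17, 15}
transmit next → 31; now {30, 28, 26, 25, 24, 22, 21, 20, 19, 17, 15}
insert 41 → {41, 30, 28, 26, 25, 24, 22, 21, 20, 19, 17, 15}
transmit next → 41; now {30, 28, 26, 25, 24, 22, 21, 20, 19, 17, 15}
transmit next → 30; now {28, 26, 25, 24, 22, 21, 20, 19, 17, 15}
transmit next → 28; now {26, 25, 24, 22, 21, 20, 19, 17, 15}
insert 18 → {26, 25, 24, 22, 21, 20, 19, 18, 17, 15}
insert 34 → {34, 26, 25, 24, 22, 21, 20, 19, 18, 17, 15}
insert 29 → {34, 29, 26, 25, 24, 22, 21, 20, 19, 18, 17, 15}
transmit next → 34; now {29, 26, 25, 24, 22, 21, 20, 19, 18, 17, 15}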